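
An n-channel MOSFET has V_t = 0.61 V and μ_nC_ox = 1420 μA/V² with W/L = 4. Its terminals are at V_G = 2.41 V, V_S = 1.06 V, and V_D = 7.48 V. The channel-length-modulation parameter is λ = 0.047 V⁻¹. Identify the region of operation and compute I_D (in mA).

Saturation; I_D = 2.02 mA

V_GS = V_G − V_S = 2.41 − 1.06 = 1.35 V; V_DS = V_D − V_S = 7.48 − 1.06 = 6.42 V.
k_n = μ_nC_ox · (W/L) = 5.68 mA/V².
V_ov = V_GS − V_t = 1.35 − 0.61 = 0.74 V.
Since V_DS = 6.42 V ≥ V_ov = 0.74 V, the device is in saturation.
I_D = ½ k_n V_ov² (1 + λ V_DS) = 0.5 × 5.68 × 0.74² × (1 + 0.047 × 6.42) = 2.02 mA.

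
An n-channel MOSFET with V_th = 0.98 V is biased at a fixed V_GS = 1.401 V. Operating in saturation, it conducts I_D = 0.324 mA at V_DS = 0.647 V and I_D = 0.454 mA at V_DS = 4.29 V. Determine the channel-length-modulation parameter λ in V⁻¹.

λ = 0.119 V⁻¹

With V_GS fixed, I_D ∝ (1 + λ V_DS) in saturation, so I_D2/I_D1 = (1 + λ V_DS2)/(1 + λ V_DS1).
0.454/0.324 = 1.401 = (1 + 4.29 λ)/(1 + 0.647 λ).
Solving: λ (I_D1 V_DS2 − I_D2 V_DS1) = I_D2 − I_D1, so λ = (0.454 − 0.324) / (0.324 × 4.29 − 0.454 × 0.647) = 0.13 / 1.1 = 0.119 V⁻¹.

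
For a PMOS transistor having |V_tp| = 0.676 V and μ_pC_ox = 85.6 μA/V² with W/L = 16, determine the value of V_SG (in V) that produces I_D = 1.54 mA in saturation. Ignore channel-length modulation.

V_SG = 2.18 V

k_p = μ_pC_ox · (W/L) = 1.37 mA/V².
In saturation I_D = ½ k_p (V_SG − |V_tp|)², so V_SG − |V_tp| = √(2 I_D / k_p) = √(2 × 1.54 / 1.37) = 1.5 V.
V_SG = 0.676 + 1.5 = 2.18 V.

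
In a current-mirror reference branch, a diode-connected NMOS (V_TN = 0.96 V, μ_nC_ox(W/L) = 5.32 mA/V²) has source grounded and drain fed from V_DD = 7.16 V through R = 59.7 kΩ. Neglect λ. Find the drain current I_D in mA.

With gate tied to drain, V_GS = V_DS ≥ V_GS − V_TN, so the device is in saturation.
KCL at the drain: ½ k_n (V_GS − V_TN)² = (V_DD − V_GS)/R.
Let x = V_GS − 0.96. Then 159 x² + x − 6.2 = 0, giving x = 0.194 V (positive root), so V_GS = 1.15 V.
I_D = (V_DD − V_GS)/R = (7.16 − 1.15) / 59.7 = 0.101 mA.

I_D = 0.101 mA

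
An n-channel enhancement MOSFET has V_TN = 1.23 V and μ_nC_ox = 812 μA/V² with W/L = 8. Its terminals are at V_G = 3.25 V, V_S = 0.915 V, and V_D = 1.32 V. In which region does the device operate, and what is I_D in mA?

V_GS = V_G − V_S = 3.25 − 0.915 = 2.33 V; V_DS = V_D − V_S = 1.32 − 0.915 = 0.405 V.
k_n = μ_nC_ox · (W/L) = 6.496 mA/V².
V_ov = V_GS − V_TN = 2.33 − 1.23 = 1.1 V.
Since V_DS = 0.405 V < V_ov = 1.1 V, the device is in the triode region.
I_D = k_n [V_ov · V_DS − ½ V_DS²] = 6.496 × [1.1 × 0.405 − 0.5 × 0.405²] = 2.37 mA.

Triode; I_D = 2.37 mA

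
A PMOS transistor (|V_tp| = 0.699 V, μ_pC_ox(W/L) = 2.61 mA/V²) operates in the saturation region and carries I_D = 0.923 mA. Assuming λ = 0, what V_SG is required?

V_SG = 1.54 V

In saturation I_D = ½ k_p (V_SG − |V_tp|)², so V_SG − |V_tp| = √(2 I_D / k_p) = √(2 × 0.923 / 2.61) = 0.841 V.
V_SG = 0.699 + 0.841 = 1.54 V.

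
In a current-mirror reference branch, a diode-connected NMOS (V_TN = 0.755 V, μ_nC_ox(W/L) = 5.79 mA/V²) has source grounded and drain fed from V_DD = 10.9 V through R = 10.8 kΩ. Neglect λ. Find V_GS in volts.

With gate tied to drain, V_GS = V_DS ≥ V_GS − V_TN, so the device is in saturation.
KCL at the drain: ½ k_n (V_GS − V_TN)² = (V_DD − V_GS)/R.
Let x = V_GS − 0.755. Then 31.3 x² + x − 10.14 = 0, giving x = 0.554 V (positive root), so V_GS = 1.31 V.
I_D = (V_DD − V_GS)/R = (10.9 − 1.31) / 10.8 = 0.888 mA.

V_GS = 1.31 V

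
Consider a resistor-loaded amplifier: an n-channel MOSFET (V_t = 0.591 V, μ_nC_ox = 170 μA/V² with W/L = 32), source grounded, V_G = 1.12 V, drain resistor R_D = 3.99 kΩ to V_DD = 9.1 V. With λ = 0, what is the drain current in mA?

I_D = 0.761 mA

V_GS = V_G = 1.12 V, so V_ov = 1.12 − 0.591 = 0.529 V.
k_n = μ_nC_ox · (W/L) = 5.44 mA/V².
Assume saturation: I_D = ½ k_n V_ov² = 0.5 × 5.44 × 0.529² = 0.761 mA, giving V_DS = V_DD − I_D R_D = 9.1 − 0.761 × 3.99 = 6.06 V.
V_DS = 6.06 V ≥ V_ov = 0.529 V, confirming saturation.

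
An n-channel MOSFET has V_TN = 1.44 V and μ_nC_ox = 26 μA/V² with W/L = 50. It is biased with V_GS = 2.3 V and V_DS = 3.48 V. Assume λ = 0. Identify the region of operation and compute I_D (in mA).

Saturation; I_D = 0.481 mA

k_n = μ_nC_ox · (W/L) = 1.3 mA/V².
V_ov = V_GS − V_TN = 2.3 − 1.44 = 0.86 V.
Since V_DS = 3.48 V ≥ V_ov = 0.86 V, the device is in saturation.
I_D = ½ k_n V_ov² = 0.5 × 1.3 × 0.86² = 0.481 mA.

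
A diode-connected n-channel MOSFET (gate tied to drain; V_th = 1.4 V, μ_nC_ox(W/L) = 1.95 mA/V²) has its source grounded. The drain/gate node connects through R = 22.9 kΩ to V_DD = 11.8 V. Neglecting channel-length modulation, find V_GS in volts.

V_GS = 2.06 V

With gate tied to drain, V_GS = V_DS ≥ V_GS − V_th, so the device is in saturation.
KCL at the drain: ½ k_n (V_GS − V_th)² = (V_DD − V_GS)/R.
Let x = V_GS − 1.4. Then 22.3 x² + x − 10.4 = 0, giving x = 0.66 V (positive root), so V_GS = 2.06 V.
I_D = (V_DD − V_GS)/R = (11.8 − 2.06) / 22.9 = 0.425 mA.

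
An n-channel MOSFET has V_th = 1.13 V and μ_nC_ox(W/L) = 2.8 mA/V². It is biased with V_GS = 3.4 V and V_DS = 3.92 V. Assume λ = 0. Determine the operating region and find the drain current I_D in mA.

V_ov = V_GS − V_th = 3.4 − 1.13 = 2.27 V.
Since V_DS = 3.92 V ≥ V_ov = 2.27 V, the device is in saturation.
I_D = ½ k_n V_ov² = 0.5 × 2.8 × 2.27² = 7.21 mA.

Saturation; I_D = 7.21 mA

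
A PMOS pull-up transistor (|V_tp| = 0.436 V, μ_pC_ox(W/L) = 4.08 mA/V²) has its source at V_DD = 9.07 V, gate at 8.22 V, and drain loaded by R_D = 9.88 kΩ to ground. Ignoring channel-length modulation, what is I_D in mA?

I_D = 0.350 mA

V_SG = V_DD − V_G = 9.07 − 8.22 = 0.85 V, so V_ov = 0.85 − 0.436 = 0.414 V.
Assume saturation: I_D = ½ k_p V_ov² = 0.5 × 4.08 × 0.414² = 0.35 mA, giving V_SD = V_DD − I_D R_D = 9.07 − 0.35 × 9.88 = 5.62 V.
V_SD = 5.62 V ≥ V_ov = 0.414 V, confirming saturation.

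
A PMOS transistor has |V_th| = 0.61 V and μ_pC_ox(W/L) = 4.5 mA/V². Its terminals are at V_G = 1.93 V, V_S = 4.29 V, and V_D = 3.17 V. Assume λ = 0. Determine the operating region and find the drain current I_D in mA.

Triode; I_D = 6.00 mA

V_SG = V_S − V_G = 4.29 − 1.93 = 2.36 V; V_SD = V_S − V_D = 4.29 − 3.17 = 1.12 V.
V_ov = V_SG − |V_th| = 2.36 − 0.61 = 1.75 V.
Since V_SD = 1.12 V < V_ov = 1.75 V, the device is in the triode region.
I_D = k_p [V_ov · V_SD − ½ V_SD²] = 4.5 × [1.75 × 1.12 − 0.5 × 1.12²] = 6 mA.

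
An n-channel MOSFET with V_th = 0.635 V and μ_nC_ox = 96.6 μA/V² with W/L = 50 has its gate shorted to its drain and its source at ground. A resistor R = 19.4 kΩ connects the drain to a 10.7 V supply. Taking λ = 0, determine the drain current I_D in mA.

I_D = 0.495 mA

With gate tied to drain, V_GS = V_DS ≥ V_GS − V_th, so the device is in saturation.
k_n = μ_nC_ox · (W/L) = 4.83 mA/V².
KCL at the drain: ½ k_n (V_GS − V_th)² = (V_DD − V_GS)/R.
Let x = V_GS − 0.635. Then 46.9 x² + x − 10.06 = 0, giving x = 0.453 V (positive root), so V_GS = 1.09 V.
I_D = (V_DD − V_GS)/R = (10.7 − 1.09) / 19.4 = 0.495 mA.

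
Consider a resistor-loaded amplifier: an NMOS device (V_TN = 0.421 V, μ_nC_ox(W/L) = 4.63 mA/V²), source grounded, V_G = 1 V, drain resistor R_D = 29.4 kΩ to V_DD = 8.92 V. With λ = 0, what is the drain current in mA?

V_GS = V_G = 1 V, so V_ov = 1 − 0.421 = 0.579 V.
Assume saturation: I_D = ½ k_n V_ov² = 0.5 × 4.63 × 0.579² = 0.776 mA, giving V_DS = V_DD − I_D R_D = 8.92 − 0.776 × 29.4 = -13.9 V.
But -13.9 V < V_ov = 0.579 V, so the device is actually in triode.
In triode I_D = k_n[V_ov V_DS − ½ V_DS²] and I_D = (V_DD − V_DS)/R_D. Equating: 68.1 V_DS² − 79.81 V_DS + 8.92 = 0, giving V_DS = 0.125 V (the root below V_ov).
I_D = (8.92 − 0.125) / 29.4 = 0.299 mA.

I_D = 0.299 mA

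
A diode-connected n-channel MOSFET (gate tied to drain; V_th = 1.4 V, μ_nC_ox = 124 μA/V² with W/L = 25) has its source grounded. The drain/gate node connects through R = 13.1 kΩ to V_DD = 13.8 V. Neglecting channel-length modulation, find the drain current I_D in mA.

With gate tied to drain, V_GS = V_DS ≥ V_GS − V_th, so the device is in saturation.
k_n = μ_nC_ox · (W/L) = 3.1 mA/V².
KCL at the drain: ½ k_n (V_GS − V_th)² = (V_DD − V_GS)/R.
Let x = V_GS − 1.4. Then 20.3 x² + x − 12.4 = 0, giving x = 0.757 V (positive root), so V_GS = 2.16 V.
I_D = (V_DD − V_GS)/R = (13.8 − 2.16) / 13.1 = 0.889 mA.

I_D = 0.889 mA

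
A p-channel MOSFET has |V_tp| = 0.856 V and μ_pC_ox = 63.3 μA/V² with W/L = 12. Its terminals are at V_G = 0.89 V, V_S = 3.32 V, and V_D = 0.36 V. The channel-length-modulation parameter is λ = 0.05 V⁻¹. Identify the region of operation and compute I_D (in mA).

V_SG = V_S − V_G = 3.32 − 0.89 = 2.43 V; V_SD = V_S − V_D = 3.32 − 0.36 = 2.96 V.
k_p = μ_pC_ox · (W/L) = 0.7596 mA/V².
V_ov = V_SG − |V_tp| = 2.43 − 0.856 = 1.57 V.
Since V_SD = 2.96 V ≥ V_ov = 1.57 V, the device is in saturation.
I_D = ½ k_p V_ov² (1 + λ V_SD) = 0.5 × 0.7596 × 1.57² × (1 + 0.05 × 2.96) = 1.08 mA.

Saturation; I_D = 1.08 mA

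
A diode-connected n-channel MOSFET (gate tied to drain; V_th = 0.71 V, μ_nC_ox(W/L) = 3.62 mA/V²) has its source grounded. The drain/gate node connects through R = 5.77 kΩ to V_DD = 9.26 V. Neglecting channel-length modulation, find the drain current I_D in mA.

I_D = 1.33 mA

With gate tied to drain, V_GS = V_DS ≥ V_GS − V_th, so the device is in saturation.
KCL at the drain: ½ k_n (V_GS − V_th)² = (V_DD − V_GS)/R.
Let x = V_GS − 0.71. Then 10.4 x² + x − 8.55 = 0, giving x = 0.858 V (positive root), so V_GS = 1.57 V.
I_D = (V_DD − V_GS)/R = (9.26 − 1.57) / 5.77 = 1.33 mA.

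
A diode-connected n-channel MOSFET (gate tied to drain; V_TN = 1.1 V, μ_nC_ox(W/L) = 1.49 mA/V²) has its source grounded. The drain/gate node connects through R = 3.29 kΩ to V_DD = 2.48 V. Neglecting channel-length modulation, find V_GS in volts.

With gate tied to drain, V_GS = V_DS ≥ V_GS − V_TN, so the device is in saturation.
KCL at the drain: ½ k_n (V_GS − V_TN)² = (V_DD − V_GS)/R.
Let x = V_GS − 1.1. Then 2.45 x² + x − 1.38 = 0, giving x = 0.574 V (positive root), so V_GS = 1.67 V.
I_D = (V_DD − V_GS)/R = (2.48 − 1.67) / 3.29 = 0.245 mA.

V_GS = 1.67 V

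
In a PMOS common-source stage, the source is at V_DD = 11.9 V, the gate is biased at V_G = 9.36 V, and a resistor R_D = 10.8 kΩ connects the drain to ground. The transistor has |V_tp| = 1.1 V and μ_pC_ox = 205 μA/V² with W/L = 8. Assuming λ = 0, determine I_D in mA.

I_D = 1.05 mA

V_SG = V_DD − V_G = 11.9 − 9.36 = 2.54 V, so V_ov = 2.54 − 1.1 = 1.44 V.
k_p = μ_pC_ox · (W/L) = 1.64 mA/V².
Assume saturation: I_D = ½ k_p V_ov² = 0.5 × 1.64 × 1.44² = 1.7 mA, giving V_SD = V_DD − I_D R_D = 11.9 − 1.7 × 10.8 = -6.46 V.
But -6.46 V < V_ov = 1.44 V, so the device is actually in triode.
In triode I_D = k_p[V_ov V_SD − ½ V_SD²] and I_D = (V_DD − V_SD)/R_D. Equating: 8.86 V_SD² − 26.51 V_SD + 11.9 = 0, giving V_SD = 0.55 V (the root below V_ov).
I_D = (11.9 − 0.55) / 10.8 = 1.05 mA.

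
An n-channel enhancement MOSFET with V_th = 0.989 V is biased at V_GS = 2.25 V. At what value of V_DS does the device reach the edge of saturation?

V_DS,sat = 1.26 V

The boundary between triode and saturation is V_DS = V_GS − V_th = V_ov.
V_ov = 2.25 − 0.989 = 1.26 V.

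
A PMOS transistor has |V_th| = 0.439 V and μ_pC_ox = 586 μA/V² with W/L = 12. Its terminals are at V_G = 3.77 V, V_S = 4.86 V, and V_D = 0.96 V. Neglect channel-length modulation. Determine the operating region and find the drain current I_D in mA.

V_SG = V_S − V_G = 4.86 − 3.77 = 1.09 V; V_SD = V_S − V_D = 4.86 − 0.96 = 3.9 V.
k_p = μ_pC_ox · (W/L) = 7.032 mA/V².
V_ov = V_SG − |V_th| = 1.09 − 0.439 = 0.651 V.
Since V_SD = 3.9 V ≥ V_ov = 0.651 V, the device is in saturation.
I_D = ½ k_p V_ov² = 0.5 × 7.032 × 0.651² = 1.49 mA.

Saturation; I_D = 1.49 mA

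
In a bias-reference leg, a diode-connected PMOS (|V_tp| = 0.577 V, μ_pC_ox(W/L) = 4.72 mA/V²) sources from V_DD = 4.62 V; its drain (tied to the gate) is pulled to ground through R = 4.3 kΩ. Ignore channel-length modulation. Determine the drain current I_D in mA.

I_D = 0.804 mA

With gate tied to drain, V_SG = V_SD ≥ V_SG − |V_tp|, so the device is in saturation.
KCL at the drain: ½ k_p (V_SG − |V_tp|)² = (V_DD − V_SG)/R.
Let x = V_SG − 0.577. Then 10.1 x² + x − 4.043 = 0, giving x = 0.584 V (positive root), so V_SG = 1.16 V.
I_D = (V_DD − V_SG)/R = (4.62 − 1.16) / 4.3 = 0.804 mA.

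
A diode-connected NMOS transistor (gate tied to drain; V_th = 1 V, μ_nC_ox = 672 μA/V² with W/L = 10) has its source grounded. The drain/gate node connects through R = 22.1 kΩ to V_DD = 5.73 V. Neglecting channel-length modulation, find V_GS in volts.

With gate tied to drain, V_GS = V_DS ≥ V_GS − V_th, so the device is in saturation.
k_n = μ_nC_ox · (W/L) = 6.72 mA/V².
KCL at the drain: ½ k_n (V_GS − V_th)² = (V_DD − V_GS)/R.
Let x = V_GS − 1. Then 74.3 x² + x − 4.73 = 0, giving x = 0.246 V (positive root), so V_GS = 1.25 V.
I_D = (V_DD − V_GS)/R = (5.73 − 1.25) / 22.1 = 0.203 mA.

V_GS = 1.25 V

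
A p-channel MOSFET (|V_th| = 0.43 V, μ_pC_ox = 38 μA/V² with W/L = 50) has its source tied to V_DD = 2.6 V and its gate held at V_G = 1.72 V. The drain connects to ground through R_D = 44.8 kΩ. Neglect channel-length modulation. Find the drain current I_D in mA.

I_D = 0.0564 mA

V_SG = V_DD − V_G = 2.6 − 1.72 = 0.88 V, so V_ov = 0.88 − 0.43 = 0.45 V.
k_p = μ_pC_ox · (W/L) = 1.9 mA/V².
Assume saturation: I_D = ½ k_p V_ov² = 0.5 × 1.9 × 0.45² = 0.192 mA, giving V_SD = V_DD − I_D R_D = 2.6 − 0.192 × 44.8 = -6.02 V.
But -6.02 V < V_ov = 0.45 V, so the device is actually in triode.
In triode I_D = k_p[V_ov V_SD − ½ V_SD²] and I_D = (V_DD − V_SD)/R_D. Equating: 42.6 V_SD² − 39.3 V_SD + 2.6 = 0, giving V_SD = 0.0717 V (the root below V_ov).
I_D = (2.6 − 0.0717) / 44.8 = 0.0564 mA.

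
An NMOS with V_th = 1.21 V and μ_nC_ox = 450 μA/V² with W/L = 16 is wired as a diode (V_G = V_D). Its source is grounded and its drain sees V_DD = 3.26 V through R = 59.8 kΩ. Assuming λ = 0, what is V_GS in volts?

V_GS = 1.31 V

With gate tied to drain, V_GS = V_DS ≥ V_GS − V_th, so the device is in saturation.
k_n = μ_nC_ox · (W/L) = 7.2 mA/V².
KCL at the drain: ½ k_n (V_GS − V_th)² = (V_DD − V_GS)/R.
Let x = V_GS − 1.21. Then 215 x² + x − 2.05 = 0, giving x = 0.0953 V (positive root), so V_GS = 1.31 V.
I_D = (V_DD − V_GS)/R = (3.26 − 1.31) / 59.8 = 0.0327 mA.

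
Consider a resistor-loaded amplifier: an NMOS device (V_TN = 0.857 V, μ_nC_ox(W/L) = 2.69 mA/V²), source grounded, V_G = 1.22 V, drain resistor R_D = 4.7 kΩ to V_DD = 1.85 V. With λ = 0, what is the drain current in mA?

V_GS = V_G = 1.22 V, so V_ov = 1.22 − 0.857 = 0.363 V.
Assume saturation: I_D = ½ k_n V_ov² = 0.5 × 2.69 × 0.363² = 0.177 mA, giving V_DS = V_DD − I_D R_D = 1.85 − 0.177 × 4.7 = 1.02 V.
V_DS = 1.02 V ≥ V_ov = 0.363 V, confirming saturation.

I_D = 0.177 mA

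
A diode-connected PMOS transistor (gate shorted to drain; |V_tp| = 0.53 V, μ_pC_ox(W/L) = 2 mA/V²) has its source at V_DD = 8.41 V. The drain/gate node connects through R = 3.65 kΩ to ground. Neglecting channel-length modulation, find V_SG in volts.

V_SG = 1.87 V

With gate tied to drain, V_SG = V_SD ≥ V_SG − |V_tp|, so the device is in saturation.
KCL at the drain: ½ k_p (V_SG − |V_tp|)² = (V_DD − V_SG)/R.
Let x = V_SG − 0.53. Then 3.65 x² + x − 7.88 = 0, giving x = 1.34 V (positive root), so V_SG = 1.87 V.
I_D = (V_DD − V_SG)/R = (8.41 − 1.87) / 3.65 = 1.79 mA.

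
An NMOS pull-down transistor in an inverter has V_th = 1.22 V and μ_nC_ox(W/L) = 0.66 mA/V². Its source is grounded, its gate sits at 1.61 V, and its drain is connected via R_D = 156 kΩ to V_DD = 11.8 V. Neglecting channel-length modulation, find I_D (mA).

V_GS = V_G = 1.61 V, so V_ov = 1.61 − 1.22 = 0.39 V.
Assume saturation: I_D = ½ k_n V_ov² = 0.5 × 0.66 × 0.39² = 0.0502 mA, giving V_DS = V_DD − I_D R_D = 11.8 − 0.0502 × 156 = 3.97 V.
V_DS = 3.97 V ≥ V_ov = 0.39 V, confirming saturation.

I_D = 0.0502 mA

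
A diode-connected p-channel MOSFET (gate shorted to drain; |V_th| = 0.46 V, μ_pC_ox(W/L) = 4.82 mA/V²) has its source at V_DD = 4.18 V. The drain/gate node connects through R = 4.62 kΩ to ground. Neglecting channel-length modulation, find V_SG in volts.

With gate tied to drain, V_SG = V_SD ≥ V_SG − |V_th|, so the device is in saturation.
KCL at the drain: ½ k_p (V_SG − |V_th|)² = (V_DD − V_SG)/R.
Let x = V_SG − 0.46. Then 11.1 x² + x − 3.72 = 0, giving x = 0.535 V (positive root), so V_SG = 0.995 V.
I_D = (V_DD − V_SG)/R = (4.18 − 0.995) / 4.62 = 0.689 mA.

V_SG = 0.995 V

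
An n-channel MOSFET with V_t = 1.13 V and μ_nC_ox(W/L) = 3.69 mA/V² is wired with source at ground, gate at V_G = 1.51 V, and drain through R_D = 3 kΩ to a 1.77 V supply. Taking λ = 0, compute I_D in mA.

V_GS = V_G = 1.51 V, so V_ov = 1.51 − 1.13 = 0.38 V.
Assume saturation: I_D = ½ k_n V_ov² = 0.5 × 3.69 × 0.38² = 0.266 mA, giving V_DS = V_DD − I_D R_D = 1.77 − 0.266 × 3 = 0.971 V.
V_DS = 0.971 V ≥ V_ov = 0.38 V, confirming saturation.

I_D = 0.266 mA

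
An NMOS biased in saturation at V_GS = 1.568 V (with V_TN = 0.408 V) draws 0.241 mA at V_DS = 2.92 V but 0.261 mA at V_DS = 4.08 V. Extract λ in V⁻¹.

λ = 0.0904 V⁻¹

With V_GS fixed, I_D ∝ (1 + λ V_DS) in saturation, so I_D2/I_D1 = (1 + λ V_DS2)/(1 + λ V_DS1).
0.261/0.241 = 1.083 = (1 + 4.08 λ)/(1 + 2.92 λ).
Solving: λ (I_D1 V_DS2 − I_D2 V_DS1) = I_D2 − I_D1, so λ = (0.261 − 0.241) / (0.241 × 4.08 − 0.261 × 2.92) = 0.02 / 0.221 = 0.0904 V⁻¹.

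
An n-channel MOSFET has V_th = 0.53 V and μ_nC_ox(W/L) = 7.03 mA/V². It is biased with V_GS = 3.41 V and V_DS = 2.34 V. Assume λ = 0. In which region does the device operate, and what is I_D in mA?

Triode; I_D = 28.1 mA

V_ov = V_GS − V_th = 3.41 − 0.53 = 2.88 V.
Since V_DS = 2.34 V < V_ov = 2.88 V, the device is in the triode region.
I_D = k_n [V_ov · V_DS − ½ V_DS²] = 7.03 × [2.88 × 2.34 − 0.5 × 2.34²] = 28.1 mA.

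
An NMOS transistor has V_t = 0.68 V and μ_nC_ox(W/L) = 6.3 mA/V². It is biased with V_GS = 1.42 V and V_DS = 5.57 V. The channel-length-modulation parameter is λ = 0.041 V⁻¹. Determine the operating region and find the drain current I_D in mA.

Saturation; I_D = 2.12 mA

V_ov = V_GS − V_t = 1.42 − 0.68 = 0.74 V.
Since V_DS = 5.57 V ≥ V_ov = 0.74 V, the device is in saturation.
I_D = ½ k_n V_ov² (1 + λ V_DS) = 0.5 × 6.3 × 0.74² × (1 + 0.041 × 5.57) = 2.12 mA.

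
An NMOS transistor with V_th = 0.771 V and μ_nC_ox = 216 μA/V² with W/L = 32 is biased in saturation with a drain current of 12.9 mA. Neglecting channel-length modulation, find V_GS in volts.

V_GS = 2.70 V

k_n = μ_nC_ox · (W/L) = 6.912 mA/V².
In saturation I_D = ½ k_n (V_GS − V_th)², so V_GS − V_th = √(2 I_D / k_n) = √(2 × 12.9 / 6.912) = 1.93 V.
V_GS = 0.771 + 1.93 = 2.7 V.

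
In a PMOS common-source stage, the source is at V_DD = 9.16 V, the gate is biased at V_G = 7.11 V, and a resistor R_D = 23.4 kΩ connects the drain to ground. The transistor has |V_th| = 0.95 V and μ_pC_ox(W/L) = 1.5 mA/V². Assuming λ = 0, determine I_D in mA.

I_D = 0.380 mA

V_SG = V_DD − V_G = 9.16 − 7.11 = 2.05 V, so V_ov = 2.05 − 0.95 = 1.1 V.
Assume saturation: I_D = ½ k_p V_ov² = 0.5 × 1.5 × 1.1² = 0.907 mA, giving V_SD = V_DD − I_D R_D = 9.16 − 0.907 × 23.4 = -12.1 V.
But -12.1 V < V_ov = 1.1 V, so the device is actually in triode.
In triode I_D = k_p[V_ov V_SD − ½ V_SD²] and I_D = (V_DD − V_SD)/R_D. Equating: 17.5 V_SD² − 39.61 V_SD + 9.16 = 0, giving V_SD = 0.262 V (the root below V_ov).
I_D = (9.16 − 0.262) / 23.4 = 0.38 mA.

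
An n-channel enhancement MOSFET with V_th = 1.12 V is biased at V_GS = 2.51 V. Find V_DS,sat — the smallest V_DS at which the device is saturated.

V_DS,sat = 1.39 V

The boundary between triode and saturation is V_DS = V_GS − V_th = V_ov.
V_ov = 2.51 − 1.12 = 1.39 V.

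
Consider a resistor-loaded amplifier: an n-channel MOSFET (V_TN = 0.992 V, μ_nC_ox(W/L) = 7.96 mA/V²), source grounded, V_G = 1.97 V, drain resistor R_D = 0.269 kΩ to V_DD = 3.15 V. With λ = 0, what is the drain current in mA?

I_D = 3.81 mA

V_GS = V_G = 1.97 V, so V_ov = 1.97 − 0.992 = 0.978 V.
Assume saturation: I_D = ½ k_n V_ov² = 0.5 × 7.96 × 0.978² = 3.81 mA, giving V_DS = V_DD − I_D R_D = 3.15 − 3.81 × 0.269 = 2.13 V.
V_DS = 2.13 V ≥ V_ov = 0.978 V, confirming saturation.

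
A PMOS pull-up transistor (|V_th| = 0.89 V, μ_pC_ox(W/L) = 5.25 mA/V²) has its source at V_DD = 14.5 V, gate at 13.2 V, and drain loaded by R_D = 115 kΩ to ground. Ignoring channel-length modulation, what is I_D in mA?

I_D = 0.126 mA

V_SG = V_DD − V_G = 14.5 − 13.2 = 1.3 V, so V_ov = 1.3 − 0.89 = 0.41 V.
Assume saturation: I_D = ½ k_p V_ov² = 0.5 × 5.25 × 0.41² = 0.441 mA, giving V_SD = V_DD − I_D R_D = 14.5 − 0.441 × 115 = -36.2 V.
But -36.2 V < V_ov = 0.41 V, so the device is actually in triode.
In triode I_D = k_p[V_ov V_SD − ½ V_SD²] and I_D = (V_DD − V_SD)/R_D. Equating: 302 V_SD² − 248.5 V_SD + 14.5 = 0, giving V_SD = 0.0632 V (the root below V_ov).
I_D = (14.5 − 0.0632) / 115 = 0.126 mA.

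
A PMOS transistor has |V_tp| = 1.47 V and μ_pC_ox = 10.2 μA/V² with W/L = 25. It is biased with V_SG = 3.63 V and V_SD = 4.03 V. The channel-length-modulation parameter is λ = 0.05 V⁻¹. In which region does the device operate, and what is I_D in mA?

Saturation; I_D = 0.715 mA

k_p = μ_pC_ox · (W/L) = 0.255 mA/V².
V_ov = V_SG − |V_tp| = 3.63 − 1.47 = 2.16 V.
Since V_SD = 4.03 V ≥ V_ov = 2.16 V, the device is in saturation.
I_D = ½ k_p V_ov² (1 + λ V_SD) = 0.5 × 0.255 × 2.16² × (1 + 0.05 × 4.03) = 0.715 mA.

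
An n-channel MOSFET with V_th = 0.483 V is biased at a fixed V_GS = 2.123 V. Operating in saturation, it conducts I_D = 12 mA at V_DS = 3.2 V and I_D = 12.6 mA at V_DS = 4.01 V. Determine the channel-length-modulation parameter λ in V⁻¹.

With V_GS fixed, I_D ∝ (1 + λ V_DS) in saturation, so I_D2/I_D1 = (1 + λ V_DS2)/(1 + λ V_DS1).
12.6/12 = 1.05 = (1 + 4.01 λ)/(1 + 3.2 λ).
Solving: λ (I_D1 V_DS2 − I_D2 V_DS1) = I_D2 − I_D1, so λ = (12.6 − 12) / (12 × 4.01 − 12.6 × 3.2) = 0.6 / 7.8 = 0.0769 V⁻¹.

λ = 0.0769 V⁻¹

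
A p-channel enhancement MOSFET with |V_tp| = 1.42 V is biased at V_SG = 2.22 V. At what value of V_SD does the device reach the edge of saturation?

V_SD,sat = 0.800 V

The boundary between triode and saturation is V_SD = V_SG − |V_tp| = V_ov.
V_ov = 2.22 − 1.42 = 0.8 V.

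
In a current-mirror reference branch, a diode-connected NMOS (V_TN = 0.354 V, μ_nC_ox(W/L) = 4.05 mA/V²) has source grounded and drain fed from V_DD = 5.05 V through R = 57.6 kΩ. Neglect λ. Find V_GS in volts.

V_GS = 0.550 V

With gate tied to drain, V_GS = V_DS ≥ V_GS − V_TN, so the device is in saturation.
KCL at the drain: ½ k_n (V_GS − V_TN)² = (V_DD − V_GS)/R.
Let x = V_GS − 0.354. Then 117 x² + x − 4.696 = 0, giving x = 0.196 V (positive root), so V_GS = 0.55 V.
I_D = (V_DD − V_GS)/R = (5.05 − 0.55) / 57.6 = 0.0781 mA.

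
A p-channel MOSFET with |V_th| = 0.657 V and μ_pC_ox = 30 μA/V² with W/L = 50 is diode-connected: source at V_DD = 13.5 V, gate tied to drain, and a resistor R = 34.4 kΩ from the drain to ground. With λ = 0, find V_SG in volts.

With gate tied to drain, V_SG = V_SD ≥ V_SG − |V_th|, so the device is in saturation.
k_p = μ_pC_ox · (W/L) = 1.5 mA/V².
KCL at the drain: ½ k_p (V_SG − |V_th|)² = (V_DD − V_SG)/R.
Let x = V_SG − 0.657. Then 25.8 x² + x − 12.84 = 0, giving x = 0.686 V (positive root), so V_SG = 1.34 V.
I_D = (V_DD − V_SG)/R = (13.5 − 1.34) / 34.4 = 0.353 mA.

V_SG = 1.34 V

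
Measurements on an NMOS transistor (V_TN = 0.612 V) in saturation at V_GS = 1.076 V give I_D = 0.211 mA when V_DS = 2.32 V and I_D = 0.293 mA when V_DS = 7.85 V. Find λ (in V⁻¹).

With V_GS fixed, I_D ∝ (1 + λ V_DS) in saturation, so I_D2/I_D1 = (1 + λ V_DS2)/(1 + λ V_DS1).
0.293/0.211 = 1.389 = (1 + 7.85 λ)/(1 + 2.32 λ).
Solving: λ (I_D1 V_DS2 − I_D2 V_DS1) = I_D2 − I_D1, so λ = (0.293 − 0.211) / (0.211 × 7.85 − 0.293 × 2.32) = 0.082 / 0.977 = 0.084 V⁻¹.

λ = 0.0840 V⁻¹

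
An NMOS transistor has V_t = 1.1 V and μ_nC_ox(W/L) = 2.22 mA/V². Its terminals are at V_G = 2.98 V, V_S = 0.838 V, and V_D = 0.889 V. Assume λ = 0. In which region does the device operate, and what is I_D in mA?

Triode; I_D = 0.115 mA

V_GS = V_G − V_S = 2.98 − 0.838 = 2.14 V; V_DS = V_D − V_S = 0.889 − 0.838 = 0.051 V.
V_ov = V_GS − V_t = 2.14 − 1.1 = 1.04 V.
Since V_DS = 0.051 V < V_ov = 1.04 V, the device is in the triode region.
I_D = k_n [V_ov · V_DS − ½ V_DS²] = 2.22 × [1.04 × 0.051 − 0.5 × 0.051²] = 0.115 mA.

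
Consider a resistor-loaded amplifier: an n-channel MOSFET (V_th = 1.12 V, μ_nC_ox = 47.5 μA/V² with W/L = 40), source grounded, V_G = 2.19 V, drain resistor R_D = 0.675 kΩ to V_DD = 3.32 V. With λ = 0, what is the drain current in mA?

I_D = 1.09 mA

V_GS = V_G = 2.19 V, so V_ov = 2.19 − 1.12 = 1.07 V.
k_n = μ_nC_ox · (W/L) = 1.9 mA/V².
Assume saturation: I_D = ½ k_n V_ov² = 0.5 × 1.9 × 1.07² = 1.09 mA, giving V_DS = V_DD − I_D R_D = 3.32 − 1.09 × 0.675 = 2.59 V.
V_DS = 2.59 V ≥ V_ov = 1.07 V, confirming saturation.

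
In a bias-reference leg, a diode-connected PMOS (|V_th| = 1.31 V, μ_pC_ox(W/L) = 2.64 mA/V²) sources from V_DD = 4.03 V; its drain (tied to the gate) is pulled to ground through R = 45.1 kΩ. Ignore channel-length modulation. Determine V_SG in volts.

With gate tied to drain, V_SG = V_SD ≥ V_SG − |V_th|, so the device is in saturation.
KCL at the drain: ½ k_p (V_SG − |V_th|)² = (V_DD − V_SG)/R.
Let x = V_SG − 1.31. Then 59.5 x² + x − 2.72 = 0, giving x = 0.206 V (positive root), so V_SG = 1.52 V.
I_D = (V_DD − V_SG)/R = (4.03 − 1.52) / 45.1 = 0.0558 mA.

V_SG = 1.52 V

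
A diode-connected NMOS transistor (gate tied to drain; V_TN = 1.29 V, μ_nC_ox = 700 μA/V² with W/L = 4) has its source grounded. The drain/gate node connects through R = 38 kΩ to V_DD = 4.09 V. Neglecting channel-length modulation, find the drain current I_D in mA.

I_D = 0.0679 mA

With gate tied to drain, V_GS = V_DS ≥ V_GS − V_TN, so the device is in saturation.
k_n = μ_nC_ox · (W/L) = 2.8 mA/V².
KCL at the drain: ½ k_n (V_GS − V_TN)² = (V_DD − V_GS)/R.
Let x = V_GS − 1.29. Then 53.2 x² + x − 2.8 = 0, giving x = 0.22 V (positive root), so V_GS = 1.51 V.
I_D = (V_DD − V_GS)/R = (4.09 − 1.51) / 38 = 0.0679 mA.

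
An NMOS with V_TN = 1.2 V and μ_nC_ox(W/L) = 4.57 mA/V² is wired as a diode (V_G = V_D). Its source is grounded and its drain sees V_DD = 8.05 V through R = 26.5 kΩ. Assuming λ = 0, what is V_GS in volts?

V_GS = 1.53 V

With gate tied to drain, V_GS = V_DS ≥ V_GS − V_TN, so the device is in saturation.
KCL at the drain: ½ k_n (V_GS − V_TN)² = (V_DD − V_GS)/R.
Let x = V_GS − 1.2. Then 60.6 x² + x − 6.85 = 0, giving x = 0.328 V (positive root), so V_GS = 1.53 V.
I_D = (V_DD − V_GS)/R = (8.05 − 1.53) / 26.5 = 0.246 mA.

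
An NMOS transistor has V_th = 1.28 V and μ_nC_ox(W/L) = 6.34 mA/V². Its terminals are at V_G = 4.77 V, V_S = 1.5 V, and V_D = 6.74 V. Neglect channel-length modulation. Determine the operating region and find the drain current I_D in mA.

V_GS = V_G − V_S = 4.77 − 1.5 = 3.27 V; V_DS = V_D − V_S = 6.74 − 1.5 = 5.24 V.
V_ov = V_GS − V_th = 3.27 − 1.28 = 1.99 V.
Since V_DS = 5.24 V ≥ V_ov = 1.99 V, the device is in saturation.
I_D = ½ k_n V_ov² = 0.5 × 6.34 × 1.99² = 12.6 mA.

Saturation; I_D = 12.6 mA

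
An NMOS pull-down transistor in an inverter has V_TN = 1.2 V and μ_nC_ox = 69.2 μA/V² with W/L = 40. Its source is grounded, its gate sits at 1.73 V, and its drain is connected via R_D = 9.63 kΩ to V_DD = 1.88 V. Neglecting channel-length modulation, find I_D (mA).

V_GS = V_G = 1.73 V, so V_ov = 1.73 − 1.2 = 0.53 V.
k_n = μ_nC_ox · (W/L) = 2.768 mA/V².
Assume saturation: I_D = ½ k_n V_ov² = 0.5 × 2.768 × 0.53² = 0.389 mA, giving V_DS = V_DD − I_D R_D = 1.88 − 0.389 × 9.63 = -1.86 V.
But -1.86 V < V_ov = 0.53 V, so the device is actually in triode.
In triode I_D = k_n[V_ov V_DS − ½ V_DS²] and I_D = (V_DD − V_DS)/R_D. Equating: 13.3 V_DS² − 15.13 V_DS + 1.88 = 0, giving V_DS = 0.142 V (the root below V_ov).
I_D = (1.88 − 0.142) / 9.63 = 0.18 mA.

I_D = 0.180 mA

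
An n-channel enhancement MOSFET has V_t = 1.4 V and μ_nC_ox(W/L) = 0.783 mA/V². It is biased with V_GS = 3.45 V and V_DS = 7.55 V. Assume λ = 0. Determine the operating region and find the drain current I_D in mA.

V_ov = V_GS − V_t = 3.45 − 1.4 = 2.05 V.
Since V_DS = 7.55 V ≥ V_ov = 2.05 V, the device is in saturation.
I_D = ½ k_n V_ov² = 0.5 × 0.783 × 2.05² = 1.65 mA.

Saturation; I_D = 1.65 mA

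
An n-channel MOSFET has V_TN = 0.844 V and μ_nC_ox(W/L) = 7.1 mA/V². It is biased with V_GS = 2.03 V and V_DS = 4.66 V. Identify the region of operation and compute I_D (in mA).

V_ov = V_GS − V_TN = 2.03 − 0.844 = 1.19 V.
Since V_DS = 4.66 V ≥ V_ov = 1.19 V, the device is in saturation.
I_D = ½ k_n V_ov² = 0.5 × 7.1 × 1.19² = 4.99 mA.

Saturation; I_D = 4.99 mA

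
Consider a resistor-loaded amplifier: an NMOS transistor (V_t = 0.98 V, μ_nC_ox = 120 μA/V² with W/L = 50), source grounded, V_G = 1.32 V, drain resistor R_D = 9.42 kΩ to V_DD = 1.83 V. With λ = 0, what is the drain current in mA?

I_D = 0.183 mA

V_GS = V_G = 1.32 V, so V_ov = 1.32 − 0.98 = 0.34 V.
k_n = μ_nC_ox · (W/L) = 6 mA/V².
Assume saturation: I_D = ½ k_n V_ov² = 0.5 × 6 × 0.34² = 0.347 mA, giving V_DS = V_DD − I_D R_D = 1.83 − 0.347 × 9.42 = -1.44 V.
But -1.44 V < V_ov = 0.34 V, so the device is actually in triode.
In triode I_D = k_n[V_ov V_DS − ½ V_DS²] and I_D = (V_DD − V_DS)/R_D. Equating: 28.3 V_DS² − 20.22 V_DS + 1.83 = 0, giving V_DS = 0.106 V (the root below V_ov).
I_D = (1.83 − 0.106) / 9.42 = 0.183 mA.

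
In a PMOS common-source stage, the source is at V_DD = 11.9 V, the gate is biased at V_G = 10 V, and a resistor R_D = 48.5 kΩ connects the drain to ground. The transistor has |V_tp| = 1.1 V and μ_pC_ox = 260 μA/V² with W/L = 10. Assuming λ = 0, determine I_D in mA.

I_D = 0.243 mA

V_SG = V_DD − V_G = 11.9 − 10 = 1.9 V, so V_ov = 1.9 − 1.1 = 0.8 V.
k_p = μ_pC_ox · (W/L) = 2.6 mA/V².
Assume saturation: I_D = ½ k_p V_ov² = 0.5 × 2.6 × 0.8² = 0.832 mA, giving V_SD = V_DD − I_D R_D = 11.9 − 0.832 × 48.5 = -28.5 V.
But -28.5 V < V_ov = 0.8 V, so the device is actually in triode.
In triode I_D = k_p[V_ov V_SD − ½ V_SD²] and I_D = (V_DD − V_SD)/R_D. Equating: 63.1 V_SD² − 101.9 V_SD + 11.9 = 0, giving V_SD = 0.127 V (the root below V_ov).
I_D = (11.9 − 0.127) / 48.5 = 0.243 mA.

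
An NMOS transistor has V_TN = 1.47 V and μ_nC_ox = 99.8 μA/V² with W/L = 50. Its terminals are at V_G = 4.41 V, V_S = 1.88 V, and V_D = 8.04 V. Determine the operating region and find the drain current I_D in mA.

Saturation; I_D = 2.80 mA

V_GS = V_G − V_S = 4.41 − 1.88 = 2.53 V; V_DS = V_D − V_S = 8.04 − 1.88 = 6.16 V.
k_n = μ_nC_ox · (W/L) = 4.99 mA/V².
V_ov = V_GS − V_TN = 2.53 − 1.47 = 1.06 V.
Since V_DS = 6.16 V ≥ V_ov = 1.06 V, the device is in saturation.
I_D = ½ k_n V_ov² = 0.5 × 4.99 × 1.06² = 2.8 mA.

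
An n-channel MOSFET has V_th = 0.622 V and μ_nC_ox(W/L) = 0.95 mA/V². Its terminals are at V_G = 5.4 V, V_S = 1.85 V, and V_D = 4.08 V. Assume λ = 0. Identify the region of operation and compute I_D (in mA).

Triode; I_D = 3.84 mA

V_GS = V_G − V_S = 5.4 − 1.85 = 3.55 V; V_DS = V_D − V_S = 4.08 − 1.85 = 2.23 V.
V_ov = V_GS − V_th = 3.55 − 0.622 = 2.93 V.
Since V_DS = 2.23 V < V_ov = 2.93 V, the device is in the triode region.
I_D = k_n [V_ov · V_DS − ½ V_DS²] = 0.95 × [2.93 × 2.23 − 0.5 × 2.23²] = 3.84 mA.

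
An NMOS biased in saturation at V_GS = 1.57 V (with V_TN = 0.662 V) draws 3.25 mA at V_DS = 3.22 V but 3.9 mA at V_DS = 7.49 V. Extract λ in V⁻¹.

With V_GS fixed, I_D ∝ (1 + λ V_DS) in saturation, so I_D2/I_D1 = (1 + λ V_DS2)/(1 + λ V_DS1).
3.9/3.25 = 1.2 = (1 + 7.49 λ)/(1 + 3.22 λ).
Solving: λ (I_D1 V_DS2 − I_D2 V_DS1) = I_D2 − I_D1, so λ = (3.9 − 3.25) / (3.25 × 7.49 − 3.9 × 3.22) = 0.65 / 11.8 = 0.0552 V⁻¹.

λ = 0.0552 V⁻¹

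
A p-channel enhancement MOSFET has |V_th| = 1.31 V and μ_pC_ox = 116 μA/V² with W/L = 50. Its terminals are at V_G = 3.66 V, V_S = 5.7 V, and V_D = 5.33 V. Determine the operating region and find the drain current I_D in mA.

Triode; I_D = 1.17 mA

V_SG = V_S − V_G = 5.7 − 3.66 = 2.04 V; V_SD = V_S − V_D = 5.7 − 5.33 = 0.37 V.
k_p = μ_pC_ox · (W/L) = 5.8 mA/V².
V_ov = V_SG − |V_th| = 2.04 − 1.31 = 0.73 V.
Since V_SD = 0.37 V < V_ov = 0.73 V, the device is in the triode region.
I_D = k_p [V_ov · V_SD − ½ V_SD²] = 5.8 × [0.73 × 0.37 − 0.5 × 0.37²] = 1.17 mA.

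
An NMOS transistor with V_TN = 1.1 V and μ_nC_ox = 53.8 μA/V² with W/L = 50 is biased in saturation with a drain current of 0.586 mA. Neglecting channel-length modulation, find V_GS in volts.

V_GS = 1.76 V

k_n = μ_nC_ox · (W/L) = 2.69 mA/V².
In saturation I_D = ½ k_n (V_GS − V_TN)², so V_GS − V_TN = √(2 I_D / k_n) = √(2 × 0.586 / 2.69) = 0.66 V.
V_GS = 1.1 + 0.66 = 1.76 V.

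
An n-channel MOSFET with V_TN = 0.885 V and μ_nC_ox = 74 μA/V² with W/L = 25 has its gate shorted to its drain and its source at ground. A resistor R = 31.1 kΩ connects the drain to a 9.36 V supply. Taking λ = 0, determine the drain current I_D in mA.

With gate tied to drain, V_GS = V_DS ≥ V_GS − V_TN, so the device is in saturation.
k_n = μ_nC_ox · (W/L) = 1.85 mA/V².
KCL at the drain: ½ k_n (V_GS − V_TN)² = (V_DD − V_GS)/R.
Let x = V_GS − 0.885. Then 28.8 x² + x − 8.475 = 0, giving x = 0.526 V (positive root), so V_GS = 1.41 V.
I_D = (V_DD − V_GS)/R = (9.36 − 1.41) / 31.1 = 0.256 mA.

I_D = 0.256 mA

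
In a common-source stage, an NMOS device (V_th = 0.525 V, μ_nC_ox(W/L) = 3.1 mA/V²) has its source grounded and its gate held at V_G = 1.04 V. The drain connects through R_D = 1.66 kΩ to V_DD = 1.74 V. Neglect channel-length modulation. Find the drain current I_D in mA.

I_D = 0.411 mA

V_GS = V_G = 1.04 V, so V_ov = 1.04 − 0.525 = 0.515 V.
Assume saturation: I_D = ½ k_n V_ov² = 0.5 × 3.1 × 0.515² = 0.411 mA, giving V_DS = V_DD − I_D R_D = 1.74 − 0.411 × 1.66 = 1.06 V.
V_DS = 1.06 V ≥ V_ov = 0.515 V, confirming saturation.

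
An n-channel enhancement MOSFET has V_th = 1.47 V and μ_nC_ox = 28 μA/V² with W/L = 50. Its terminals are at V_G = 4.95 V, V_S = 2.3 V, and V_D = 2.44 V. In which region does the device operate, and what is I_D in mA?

Triode; I_D = 0.218 mA

V_GS = V_G − V_S = 4.95 − 2.3 = 2.65 V; V_DS = V_D − V_S = 2.44 − 2.3 = 0.14 V.
k_n = μ_nC_ox · (W/L) = 1.4 mA/V².
V_ov = V_GS − V_th = 2.65 − 1.47 = 1.18 V.
Since V_DS = 0.14 V < V_ov = 1.18 V, the device is in the triode region.
I_D = k_n [V_ov · V_DS − ½ V_DS²] = 1.4 × [1.18 × 0.14 − 0.5 × 0.14²] = 0.218 mA.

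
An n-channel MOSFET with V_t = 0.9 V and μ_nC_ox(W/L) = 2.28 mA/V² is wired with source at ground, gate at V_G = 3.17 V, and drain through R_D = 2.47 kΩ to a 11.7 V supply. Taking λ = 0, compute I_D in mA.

V_GS = V_G = 3.17 V, so V_ov = 3.17 − 0.9 = 2.27 V.
Assume saturation: I_D = ½ k_n V_ov² = 0.5 × 2.28 × 2.27² = 5.87 mA, giving V_DS = V_DD − I_D R_D = 11.7 − 5.87 × 2.47 = -2.81 V.
But -2.81 V < V_ov = 2.27 V, so the device is actually in triode.
In triode I_D = k_n[V_ov V_DS − ½ V_DS²] and I_D = (V_DD − V_DS)/R_D. Equating: 2.82 V_DS² − 13.78 V_DS + 11.7 = 0, giving V_DS = 1.09 V (the root below V_ov).
I_D = (11.7 − 1.09) / 2.47 = 4.29 mA.

I_D = 4.29 mA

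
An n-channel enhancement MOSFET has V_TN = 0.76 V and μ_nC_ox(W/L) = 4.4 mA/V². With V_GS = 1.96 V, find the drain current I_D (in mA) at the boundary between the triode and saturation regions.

I_D = 3.17 mA

At the boundary V_DS = V_ov = V_GS − V_TN = 1.96 − 0.76 = 1.2 V.
I_D = ½ k_n V_ov² = 0.5 × 4.4 × 1.2² = 3.17 mA.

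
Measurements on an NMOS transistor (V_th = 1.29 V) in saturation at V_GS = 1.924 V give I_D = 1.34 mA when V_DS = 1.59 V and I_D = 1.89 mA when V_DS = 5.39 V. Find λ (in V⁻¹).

With V_GS fixed, I_D ∝ (1 + λ V_DS) in saturation, so I_D2/I_D1 = (1 + λ V_DS2)/(1 + λ V_DS1).
1.89/1.34 = 1.41 = (1 + 5.39 λ)/(1 + 1.59 λ).
Solving: λ (I_D1 V_DS2 − I_D2 V_DS1) = I_D2 − I_D1, so λ = (1.89 − 1.34) / (1.34 × 5.39 − 1.89 × 1.59) = 0.55 / 4.22 = 0.13 V⁻¹.

λ = 0.130 V⁻¹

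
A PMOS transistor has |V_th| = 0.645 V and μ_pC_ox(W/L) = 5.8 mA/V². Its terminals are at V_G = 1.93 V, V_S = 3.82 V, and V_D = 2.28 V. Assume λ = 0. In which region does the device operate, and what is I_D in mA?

Saturation; I_D = 4.50 mA

V_SG = V_S − V_G = 3.82 − 1.93 = 1.89 V; V_SD = V_S − V_D = 3.82 − 2.28 = 1.54 V.
V_ov = V_SG − |V_th| = 1.89 − 0.645 = 1.24 V.
Since V_SD = 1.54 V ≥ V_ov = 1.24 V, the device is in saturation.
I_D = ½ k_p V_ov² = 0.5 × 5.8 × 1.24² = 4.5 mA.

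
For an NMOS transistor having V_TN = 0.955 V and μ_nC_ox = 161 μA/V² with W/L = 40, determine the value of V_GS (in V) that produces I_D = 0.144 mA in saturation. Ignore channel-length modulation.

V_GS = 1.17 V

k_n = μ_nC_ox · (W/L) = 6.44 mA/V².
In saturation I_D = ½ k_n (V_GS − V_TN)², so V_GS − V_TN = √(2 I_D / k_n) = √(2 × 0.144 / 6.44) = 0.211 V.
V_GS = 0.955 + 0.211 = 1.17 V.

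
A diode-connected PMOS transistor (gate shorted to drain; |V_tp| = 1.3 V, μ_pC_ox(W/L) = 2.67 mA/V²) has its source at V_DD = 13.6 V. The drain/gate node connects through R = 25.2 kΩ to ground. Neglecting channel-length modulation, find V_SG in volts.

V_SG = 1.89 V

With gate tied to drain, V_SG = V_SD ≥ V_SG − |V_tp|, so the device is in saturation.
KCL at the drain: ½ k_p (V_SG − |V_tp|)² = (V_DD − V_SG)/R.
Let x = V_SG − 1.3. Then 33.6 x² + x − 12.3 = 0, giving x = 0.59 V (positive root), so V_SG = 1.89 V.
I_D = (V_DD − V_SG)/R = (13.6 − 1.89) / 25.2 = 0.465 mA.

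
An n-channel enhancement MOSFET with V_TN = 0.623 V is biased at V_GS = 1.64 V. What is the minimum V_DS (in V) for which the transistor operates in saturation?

The boundary between triode and saturation is V_DS = V_GS − V_TN = V_ov.
V_ov = 1.64 − 0.623 = 1.02 V.

V_DS,sat = 1.02 V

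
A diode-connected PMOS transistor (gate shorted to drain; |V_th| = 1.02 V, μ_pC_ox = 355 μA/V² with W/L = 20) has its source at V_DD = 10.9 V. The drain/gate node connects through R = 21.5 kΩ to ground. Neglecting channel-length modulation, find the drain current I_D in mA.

With gate tied to drain, V_SG = V_SD ≥ V_SG − |V_th|, so the device is in saturation.
k_p = μ_pC_ox · (W/L) = 7.1 mA/V².
KCL at the drain: ½ k_p (V_SG − |V_th|)² = (V_DD − V_SG)/R.
Let x = V_SG − 1.02. Then 76.3 x² + x − 9.88 = 0, giving x = 0.353 V (positive root), so V_SG = 1.37 V.
I_D = (V_DD − V_SG)/R = (10.9 − 1.37) / 21.5 = 0.443 mA.

I_D = 0.443 mA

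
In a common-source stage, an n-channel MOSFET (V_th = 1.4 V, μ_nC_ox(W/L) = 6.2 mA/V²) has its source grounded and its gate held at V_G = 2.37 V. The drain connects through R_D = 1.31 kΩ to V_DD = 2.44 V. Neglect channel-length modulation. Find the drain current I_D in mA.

V_GS = V_G = 2.37 V, so V_ov = 2.37 − 1.4 = 0.97 V.
Assume saturation: I_D = ½ k_n V_ov² = 0.5 × 6.2 × 0.97² = 2.92 mA, giving V_DS = V_DD − I_D R_D = 2.44 − 2.92 × 1.31 = -1.38 V.
But -1.38 V < V_ov = 0.97 V, so the device is actually in triode.
In triode I_D = k_n[V_ov V_DS − ½ V_DS²] and I_D = (V_DD − V_DS)/R_D. Equating: 4.06 V_DS² − 8.878 V_DS + 2.44 = 0, giving V_DS = 0.322 V (the root below V_ov).
I_D = (2.44 − 0.322) / 1.31 = 1.62 mA.

I_D = 1.62 mA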